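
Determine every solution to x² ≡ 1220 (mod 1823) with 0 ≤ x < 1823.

255, 1568

Since 1823 ≡ 3 (mod 4), a square root of 1220 is 1220^((1823+1)/4) = 1220^456 mod 1823.
Repeated squaring: 1220^2≡832, 1220^4≡1307, 1220^8≡98, 1220^16≡489, 1220^32≡308, 1220^64≡68, 1220^128≡978, 1220^256≡1232 (mod 1823).
1220^456 = 1220^(256+128+64+8) ≡ 1568 (mod 1823).
Check: 1568² = 2458624 ≡ 1220 (mod 1823). The two roots are 255 and 1568.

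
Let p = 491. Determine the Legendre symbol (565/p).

First reduce: 565 ≡ 74 (mod 491).
Pull out 2: since 491 ≡ 3 (mod 8), (2/491) = -1.
Reciprocity: 37 ≡ 1 and 491 ≡ 3 (mod 4), so (37/491) = +(491/37).
Reduce top mod 37: now compute (10/37).
Pull out 2: since 37 ≡ 5 (mod 8), (2/37) = -1.
Reciprocity: 5 ≡ 1 and 37 ≡ 1 (mod 4), so (5/37) = +(37/5).
Reduce top mod 5: now compute (2/5).
Pull out 2: since 5 ≡ 5 (mod 8), (2/5) = -1.
Reached (1/5) = 1. Collecting the sign flips along the way, the symbol is -1.

-1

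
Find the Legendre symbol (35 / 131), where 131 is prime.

Euler's criterion: (35/131) ≡ 35^65 (mod 131).
35^2 ≡ 46 (mod 131)
35^4 ≡ 20 (mod 131)
35^8 ≡ 7 (mod 131)
35^16 ≡ 49 (mod 131)
35^32 ≡ 43 (mod 131)
35^64 ≡ 15 (mod 131)
35^65 = 35^(64+1) ≡ 1 (mod 131).
Result is 1, so (35/131) = 1.

1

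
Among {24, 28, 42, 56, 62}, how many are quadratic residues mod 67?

3

(24/67) = +1 → QR.
(28/67) = -1 → non-residue.
(42/67) = -1 → non-residue.
(56/67) = +1 → QR.
(62/67) = +1 → QR.
Total quadratic residues among the 5: 3.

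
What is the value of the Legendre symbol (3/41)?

Reciprocity: 3 ≡ 3 and 41 ≡ 1 (mod 4), so (3/41) = +(41/3).
Reduce top mod 3: now compute (2/3).
Pull out 2: since 3 ≡ 3 (mod 8), (2/3) = -1.
Reached (1/3) = 1. Collecting the sign flips along the way, the symbol is -1.

-1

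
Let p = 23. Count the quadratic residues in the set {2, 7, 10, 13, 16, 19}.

(2/23) = +1 → QR.
(7/23) = -1 → non-residue.
(10/23) = -1 → non-residue.
(13/23) = +1 → QR.
(16/23) = +1 → QR.
(19/23) = -1 → non-residue.
Total quadratic residues among the 6: 3.

3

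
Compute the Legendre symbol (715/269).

Euler's criterion: (715/269) ≡ 177^134 (mod 269).
177^2 ≡ 125 (mod 269)
177^4 ≡ 23 (mod 269)
177^8 ≡ 260 (mod 269)
177^16 ≡ 81 (mod 269)
177^32 ≡ 105 (mod 269)
177^64 ≡ 265 (mod 269)
177^128 ≡ 16 (mod 269)
177^134 = 177^(128+4+2) ≡ 1 (mod 269).
Result is 1, so (715/269) = 1.

1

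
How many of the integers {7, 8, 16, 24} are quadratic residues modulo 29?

3

(7/29) = +1 → QR.
(8/29) = -1 → non-residue.
(16/29) = +1 → QR.
(24/29) = +1 → QR.
Total quadratic residues among the 4: 3.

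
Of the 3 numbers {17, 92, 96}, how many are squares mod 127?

1

(17/127) = +1 → QR.
(92/127) = -1 → non-residue.
(96/127) = -1 → non-residue.
Total quadratic residues among the 3: 1.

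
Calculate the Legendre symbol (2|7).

Pull out 2: since 7 ≡ 7 (mod 8), (2/7) = +1.
Reached (1/7) = 1. Collecting the sign flips along the way, the symbol is +1.

1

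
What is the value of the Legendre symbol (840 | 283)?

-1

First reduce: 840 ≡ 274 (mod 283).
Pull out 2: since 283 ≡ 3 (mod 8), (2/283) = -1.
Reciprocity: 137 ≡ 1 and 283 ≡ 3 (mod 4), so (137/283) = +(283/137).
Reduce top mod 137: now compute (9/137).
Reciprocity: 9 ≡ 1 and 137 ≡ 1 (mod 4), so (9/137) = +(137/9).
Reduce top mod 9: now compute (2/9).
Pull out 2: since 9 ≡ 1 (mod 8), (2/9) = +1.
Reached (1/9) = 1. Collecting the sign flips along the way, the symbol is -1.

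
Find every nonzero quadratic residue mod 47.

Square k = 1,…,23 (k and 47−k give the same square):
1²=1, 2²=4, 3²=9, 4²=16, 5²=25, 6²=36, 7²≡2, 8²≡17, 9²≡34, 10²≡6, 11²≡27, 12²≡3, 13²≡28, 14²≡8, 15²≡37, 16²≡21, 17²≡7, 18²≡42, 19²≡32, 20²≡24, 21²≡18, 22²≡14, 23²≡12 (mod 47).
So the quadratic residues mod 47 are {1, 2, 3, 4, 6, 7, 8, 9, 12, 14, 16, 17, 18, 21, 24, 25, 27, 28, 32, 34, 36, 37, 42}.

1 2 3 4 6 7 8 9 12 14 16 17 18 21 24 25 27 28 32 34 36 37 42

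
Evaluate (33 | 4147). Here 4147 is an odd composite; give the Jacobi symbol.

Reciprocity: 33 ≡ 1 and 4147 ≡ 3 (mod 4), so (33/4147) = +(4147/33).
Reduce top mod 33: now compute (22/33).
Pull out 2: since 33 ≡ 1 (mod 8), (2/33) = +1.
Reciprocity: 11 ≡ 3 and 33 ≡ 1 (mod 4), so (11/33) = +(33/11).
Reduce top mod 11: now compute (0/11).
Top reduces to 0: gcd > 1, so the symbol is 0.

0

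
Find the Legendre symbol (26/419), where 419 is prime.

-1

Pull out 2: since 419 ≡ 3 (mod 8), (2/419) = -1.
Reciprocity: 13 ≡ 1 and 419 ≡ 3 (mod 4), so (13/419) = +(419/13).
Reduce top mod 13: now compute (3/13).
Reciprocity: 3 ≡ 3 and 13 ≡ 1 (mod 4), so (3/13) = +(13/3).
Reduce top mod 3: now compute (1/3).
Reached (1/3) = 1. Collecting the sign flips along the way, the symbol is -1.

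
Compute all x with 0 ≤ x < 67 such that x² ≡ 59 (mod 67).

27, 40

Since 67 ≡ 3 (mod 4), a square root of 59 is 59^((67+1)/4) = 59^17 mod 67.
Repeated squaring: 59^2≡64, 59^4≡9, 59^8≡14, 59^16≡62 (mod 67).
59^17 = 59^(16+1) ≡ 40 (mod 67).
Check: 40² = 1600 ≡ 59 (mod 67). The two roots are 27 and 40.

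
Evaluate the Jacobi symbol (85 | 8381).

Reciprocity: 85 ≡ 1 and 8381 ≡ 1 (mod 4), so (85/8381) = +(8381/85).
Reduce top mod 85: now compute (51/85).
Reciprocity: 51 ≡ 3 and 85 ≡ 1 (mod 4), so (51/85) = +(85/51).
Reduce top mod 51: now compute (34/51).
Pull out 2: since 51 ≡ 3 (mod 8), (2/51) = -1.
Reciprocity: 17 ≡ 1 and 51 ≡ 3 (mod 4), so (17/51) = +(51/17).
Reduce top mod 17: now compute (0/17).
Top reduces to 0: gcd > 1, so the symbol is 0.

0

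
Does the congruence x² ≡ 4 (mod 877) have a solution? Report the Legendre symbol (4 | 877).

1

Pull out 2^2: since 877 ≡ 5 (mod 8), (2/877) = -1, so (2/877)^2 = +1.
Reached (1/877) = 1. Collecting the sign flips along the way, the symbol is +1.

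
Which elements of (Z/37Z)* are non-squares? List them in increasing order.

Square k = 1,…,18 (k and 37−k give the same square):
1²=1, 2²=4, 3²=9, 4²=16, 5²=25, 6²=36, 7²≡12, 8²≡27, 9²≡7, 10²≡26, 11²≡10, 12²≡33, 13²≡21, 14²≡11, 15²≡3, 16²≡34, 17²≡30, 18²≡28 (mod 37).
The residues are {1, 3, 4, 7, 9, 10, 11, 12, 16, 21, 25, 26, 27, 28, 30, 33, 34, 36}; the non-residues are the remaining 18 nonzero classes.

2,5,6,8,13,14,15,17,18,19,20,22,23,24,29,31,32,35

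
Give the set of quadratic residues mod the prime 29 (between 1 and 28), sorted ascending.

1 4 5 6 7 9 13 16 20 22 23 24 25 28

Square k = 1,…,14 (k and 29−k give the same square):
1²=1, 2²=4, 3²=9, 4²=16, 5²=25, 6²≡7, 7²≡20, 8²≡6, 9²≡23, 10²≡13, 11²≡5, 12²≡28, 13²≡24, 14²≡22 (mod 29).
So the quadratic residues mod 29 are {1, 4, 5, 6, 7, 9, 13, 16, 20, 22, 23, 24, 25, 28}.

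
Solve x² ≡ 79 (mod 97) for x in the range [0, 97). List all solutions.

46, 51

97 ≡ 1 (mod 4), so we find a root by search.
Trying successive values, 46² = 2116 ≡ 79 (mod 97). The other root is 97 − 46 = 51.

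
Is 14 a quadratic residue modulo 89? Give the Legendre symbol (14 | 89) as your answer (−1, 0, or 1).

-1

Euler's criterion: (14/89) ≡ 14^44 (mod 89).
14^2 ≡ 18 (mod 89)
14^4 ≡ 57 (mod 89)
14^8 ≡ 45 (mod 89)
14^16 ≡ 67 (mod 89)
14^32 ≡ 39 (mod 89)
14^44 = 14^(32+8+4) ≡ 88 (mod 89).
Result is 88 ≡ −1, so (14/89) = −1.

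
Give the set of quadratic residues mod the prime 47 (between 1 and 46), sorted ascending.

1, 2, 3, 4, 6, 7, 8, 9, 12, 14, 16, 17, 18, 21, 24, 25, 27, 28, 32, 34, 36, 37, 42

Square k = 1,…,23 (k and 47−k give the same square):
1²=1, 2²=4, 3²=9, 4²=16, 5²=25, 6²=36, 7²≡2, 8²≡17, 9²≡34, 10²≡6, 11²≡27, 12²≡3, 13²≡28, 14²≡8, 15²≡37, 16²≡21, 17²≡7, 18²≡42, 19²≡32, 20²≡24, 21²≡18, 22²≡14, 23²≡12 (mod 47).
So the quadratic residues mod 47 are {1, 2, 3, 4, 6, 7, 8, 9, 12, 14, 16, 17, 18, 21, 24, 25, 27, 28, 32, 34, 36, 37, 42}.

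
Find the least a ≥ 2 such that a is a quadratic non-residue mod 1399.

(2/1399) = +1, so 2 is a residue.
(3/1399) = −1, so 3 is the smallest positive non-residue mod 1399.

3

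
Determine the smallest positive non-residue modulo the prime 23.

(2/23) = +1, so 2 is a residue.
(3/23) = +1, so 3 is a residue.
(4/23) = +1, so 4 is a residue.
(5/23) = −1, so 5 is the smallest positive non-residue mod 23.

5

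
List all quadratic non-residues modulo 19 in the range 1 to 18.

2, 3, 8, 10, 12, 13, 14, 15, 18

Square k = 1,…,9 (k and 19−k give the same square):
1²=1, 2²=4, 3²=9, 4²=16, 5²≡6, 6²≡17, 7²≡11, 8²≡7, 9²≡5 (mod 19).
The residues are {1, 4, 5, 6, 7, 9, 11, 16, 17}; the non-residues are the remaining 9 nonzero classes.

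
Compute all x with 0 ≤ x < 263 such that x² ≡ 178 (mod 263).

Since 263 ≡ 3 (mod 4), a square root of 178 is 178^((263+1)/4) = 178^66 mod 263.
Repeated squaring: 178^2≡124, 178^4≡122, 178^8≡156, 178^16≡140, 178^32≡138, 178^64≡108 (mod 263).
178^66 = 178^(64+2) ≡ 242 (mod 263).
Check: 242² = 58564 ≡ 178 (mod 263). The two roots are 21 and 242.

21, 242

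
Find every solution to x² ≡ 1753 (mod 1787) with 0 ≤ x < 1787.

Since 1787 ≡ 3 (mod 4), a square root of 1753 is 1753^((1787+1)/4) = 1753^447 mod 1787.
Repeated squaring: 1753^2≡1156, 1753^4≡1447, 1753^8≡1232, 1753^16≡661, 1753^32≡893, 1753^64≡447, 1753^128≡1452, 1753^256≡1431 (mod 1787).
1753^447 = 1753^(256+128+32+16+8+4+2+1) ≡ 1278 (mod 1787).
Check: 1278² = 1633284 ≡ 1753 (mod 1787). The two roots are 509 and 1278.

509, 1278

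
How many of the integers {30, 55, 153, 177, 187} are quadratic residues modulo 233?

4

(30/233) = +1 → QR.
(55/233) = +1 → QR.
(153/233) = -1 → non-residue.
(177/233) = +1 → QR.
(187/233) = +1 → QR.
Total quadratic residues among the 5: 4.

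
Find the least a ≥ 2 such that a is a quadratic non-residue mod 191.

7

(2/191) = +1, so 2 is a residue.
(3/191) = +1, so 3 is a residue.
(4/191) = +1, so 4 is a residue.
(5/191) = +1, so 5 is a residue.
(6/191) = +1, so 6 is a residue.
(7/191) = −1, so 7 is the smallest positive non-residue mod 191.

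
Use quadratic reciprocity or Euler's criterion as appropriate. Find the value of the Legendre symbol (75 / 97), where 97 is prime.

Reciprocity: 75 ≡ 3 and 97 ≡ 1 (mod 4), so (75/97) = +(97/75).
Reduce top mod 75: now compute (22/75).
Pull out 2: since 75 ≡ 3 (mod 8), (2/75) = -1.
Reciprocity: 11 ≡ 3 and 75 ≡ 3 (mod 4), so (11/75) = −(75/11).
Reduce top mod 11: now compute (9/11).
Reciprocity: 9 ≡ 1 and 11 ≡ 3 (mod 4), so (9/11) = +(11/9).
Reduce top mod 9: now compute (2/9).
Pull out 2: since 9 ≡ 1 (mod 8), (2/9) = +1.
Reached (1/9) = 1. Collecting the sign flips along the way, the symbol is +1.

1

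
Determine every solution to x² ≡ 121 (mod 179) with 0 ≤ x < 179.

Since 179 ≡ 3 (mod 4), a square root of 121 is 121^((179+1)/4) = 121^45 mod 179.
Repeated squaring: 121^2≡142, 121^4≡116, 121^8≡31, 121^16≡66, 121^32≡60 (mod 179).
121^45 = 121^(32+8+4+1) ≡ 168 (mod 179).
Check: 168² = 28224 ≡ 121 (mod 179). The two roots are 11 and 168.

11, 168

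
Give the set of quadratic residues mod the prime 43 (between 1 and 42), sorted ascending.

Square k = 1,…,21 (k and 43−k give the same square):
1²=1, 2²=4, 3²=9, 4²=16, 5²=25, 6²=36, 7²≡6, 8²≡21, 9²≡38, 10²≡14, 11²≡35, 12²≡15, 13²≡40, 14²≡24, 15²≡10, 16²≡41, 17²≡31, 18²≡23, 19²≡17, 20²≡13, 21²≡11 (mod 43).
So the quadratic residues mod 43 are {1, 4, 6, 9, 10, 11, 13, 14, 15, 16, 17, 21, 23, 24, 25, 31, 35, 36, 38, 40, 41}.

1, 4, 6, 9, 10, 11, 13, 14, 15, 16, 17, 21, 23, 24, 25, 31, 35, 36, 38, 40, 41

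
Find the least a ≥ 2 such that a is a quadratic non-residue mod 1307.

(2/1307) = −1, so 2 is the smallest positive non-residue mod 1307.

2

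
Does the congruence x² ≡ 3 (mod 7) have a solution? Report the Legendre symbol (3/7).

Reciprocity: 3 ≡ 3 and 7 ≡ 3 (mod 4), so (3/7) = −(7/3).
Reduce top mod 3: now compute (1/3).
Reached (1/3) = 1. Collecting the sign flips along the way, the symbol is -1.

-1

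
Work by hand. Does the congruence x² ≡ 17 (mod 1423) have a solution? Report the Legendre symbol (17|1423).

-1

Reciprocity: 17 ≡ 1 and 1423 ≡ 3 (mod 4), so (17/1423) = +(1423/17).
Reduce top mod 17: now compute (12/17).
Pull out 2^2: since 17 ≡ 1 (mod 8), (2/17) = +1, so (2/17)^2 = +1.
Reciprocity: 3 ≡ 3 and 17 ≡ 1 (mod 4), so (3/17) = +(17/3).
Reduce top mod 3: now compute (2/3).
Pull out 2: since 3 ≡ 3 (mod 8), (2/3) = -1.
Reached (1/3) = 1. Collecting the sign flips along the way, the symbol is -1.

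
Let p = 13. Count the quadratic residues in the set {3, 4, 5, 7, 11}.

2

(3/13) = +1 → QR.
(4/13) = +1 → QR.
(5/13) = -1 → non-residue.
(7/13) = -1 → non-residue.
(11/13) = -1 → non-residue.
Total quadratic residues among the 5: 2.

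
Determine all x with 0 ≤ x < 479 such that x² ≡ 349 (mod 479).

Since 479 ≡ 3 (mod 4), a square root of 349 is 349^((479+1)/4) = 349^120 mod 479.
Repeated squaring: 349^2≡135, 349^4≡23, 349^8≡50, 349^16≡105, 349^32≡8, 349^64≡64 (mod 479).
349^120 = 349^(64+32+16+8) ≡ 331 (mod 479).
Check: 331² = 109561 ≡ 349 (mod 479). The two roots are 148 and 331.

148, 331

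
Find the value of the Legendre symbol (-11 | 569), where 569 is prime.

-1

First reduce: -11 ≡ 558 (mod 569).
Pull out 2: since 569 ≡ 1 (mod 8), (2/569) = +1.
Reciprocity: 279 ≡ 3 and 569 ≡ 1 (mod 4), so (279/569) = +(569/279).
Reduce top mod 279: now compute (11/279).
Reciprocity: 11 ≡ 3 and 279 ≡ 3 (mod 4), so (11/279) = −(279/11).
Reduce top mod 11: now compute (4/11).
Pull out 2^2: since 11 ≡ 3 (mod 8), (2/11) = -1, so (2/11)^2 = +1.
Reached (1/11) = 1. Collecting the sign flips along the way, the symbol is -1.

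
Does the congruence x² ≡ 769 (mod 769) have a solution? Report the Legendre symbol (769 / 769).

First reduce: 769 ≡ 0 (mod 769).
Top reduces to 0: gcd > 1, so the symbol is 0.

0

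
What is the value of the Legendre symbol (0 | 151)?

Top reduces to 0: gcd > 1, so the symbol is 0.

0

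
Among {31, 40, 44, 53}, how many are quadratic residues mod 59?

1

(31/59) = -1 → non-residue.
(40/59) = -1 → non-residue.
(44/59) = -1 → non-residue.
(53/59) = +1 → QR.
Total quadratic residues among the 4: 1.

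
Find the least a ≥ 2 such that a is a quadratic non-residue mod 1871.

7

(2/1871) = +1, so 2 is a residue.
(3/1871) = +1, so 3 is a residue.
(4/1871) = +1, so 4 is a residue.
(5/1871) = +1, so 5 is a residue.
(6/1871) = +1, so 6 is a residue.
(7/1871) = −1, so 7 is the smallest positive non-residue mod 1871.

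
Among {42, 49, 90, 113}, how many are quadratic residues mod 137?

(42/137) = -1 → non-residue.
(49/137) = +1 → QR.
(90/137) = -1 → non-residue.
(113/137) = -1 → non-residue.
Total quadratic residues among the 4: 1.

1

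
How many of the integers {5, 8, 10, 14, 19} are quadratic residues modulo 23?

(5/23) = -1 → non-residue.
(8/23) = +1 → QR.
(10/23) = -1 → non-residue.
(14/23) = -1 → non-residue.
(19/23) = -1 → non-residue.
Total quadratic residues among the 5: 1.

1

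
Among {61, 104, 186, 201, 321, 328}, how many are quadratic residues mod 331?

4

(61/331) = -1 → non-residue.
(104/331) = +1 → QR.
(186/331) = +1 → QR.
(201/331) = -1 → non-residue.
(321/331) = +1 → QR.
(328/331) = +1 → QR.
Total quadratic residues among the 6: 4.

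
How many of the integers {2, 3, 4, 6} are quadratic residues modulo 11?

(2/11) = -1 → non-residue.
(3/11) = +1 → QR.
(4/11) = +1 → QR.
(6/11) = -1 → non-residue.
Total quadratic residues among the 4: 2.

2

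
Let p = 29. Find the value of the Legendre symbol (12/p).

Euler's criterion: (12/29) ≡ 12^14 (mod 29).
12^2 ≡ 28 (mod 29)
12^4 ≡ 1 (mod 29)
12^8 ≡ 1 (mod 29)
12^14 = 12^(8+4+2) ≡ 28 (mod 29).
Result is 28 ≡ −1, so (12/29) = −1.

-1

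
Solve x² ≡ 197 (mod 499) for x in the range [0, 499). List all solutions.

Since 499 ≡ 3 (mod 4), a square root of 197 is 197^((499+1)/4) = 197^125 mod 499.
Repeated squaring: 197^2≡386, 197^4≡294, 197^8≡109, 197^16≡404, 197^32≡43, 197^64≡352 (mod 499).
197^125 = 197^(64+32+16+8+4+1) ≡ 258 (mod 499).
Check: 258² = 66564 ≡ 197 (mod 499). The two roots are 241 and 258.

241, 258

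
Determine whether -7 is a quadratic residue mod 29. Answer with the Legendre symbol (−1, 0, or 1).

1

First reduce: -7 ≡ 22 (mod 29).
Pull out 2: since 29 ≡ 5 (mod 8), (2/29) = -1.
Reciprocity: 11 ≡ 3 and 29 ≡ 1 (mod 4), so (11/29) = +(29/11).
Reduce top mod 11: now compute (7/11).
Reciprocity: 7 ≡ 3 and 11 ≡ 3 (mod 4), so (7/11) = −(11/7).
Reduce top mod 7: now compute (4/7).
Pull out 2^2: since 7 ≡ 7 (mod 8), (2/7) = +1, so (2/7)^2 = +1.
Reached (1/7) = 1. Collecting the sign flips along the way, the symbol is +1.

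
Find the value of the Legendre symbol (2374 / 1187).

First reduce: 2374 ≡ 0 (mod 1187).
Top reduces to 0: gcd > 1, so the symbol is 0.

0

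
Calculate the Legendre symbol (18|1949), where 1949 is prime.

Pull out 2: since 1949 ≡ 5 (mod 8), (2/1949) = -1.
Reciprocity: 9 ≡ 1 and 1949 ≡ 1 (mod 4), so (9/1949) = +(1949/9).
Reduce top mod 9: now compute (5/9).
Reciprocity: 5 ≡ 1 and 9 ≡ 1 (mod 4), so (5/9) = +(9/5).
Reduce top mod 5: now compute (4/5).
Pull out 2^2: since 5 ≡ 5 (mod 8), (2/5) = -1, so (2/5)^2 = +1.
Reached (1/5) = 1. Collecting the sign flips along the way, the symbol is -1.

-1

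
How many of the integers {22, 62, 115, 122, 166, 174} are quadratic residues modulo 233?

(22/233) = -1 → non-residue.
(62/233) = +1 → QR.
(115/233) = -1 → non-residue.
(122/233) = -1 → non-residue.
(166/233) = -1 → non-residue.
(174/233) = -1 → non-residue.
Total quadratic residues among the 6: 1.

1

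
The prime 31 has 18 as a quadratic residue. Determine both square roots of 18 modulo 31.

Since 31 ≡ 3 (mod 4), a square root of 18 is 18^((31+1)/4) = 18^8 mod 31.
Repeated squaring: 18^2≡14, 18^4≡10, 18^8≡7 (mod 31).
18^8 = 18^(8) ≡ 7 (mod 31).
Check: 7² = 49 ≡ 18 (mod 31). The two roots are 7 and 24.

7, 24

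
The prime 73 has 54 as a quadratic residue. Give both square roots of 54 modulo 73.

73 ≡ 1 (mod 4), so we find a root by search.
Trying successive values, 28² = 784 ≡ 54 (mod 73). The other root is 73 − 28 = 45.

28, 45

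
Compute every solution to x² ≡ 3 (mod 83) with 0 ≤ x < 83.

Since 83 ≡ 3 (mod 4), a square root of 3 is 3^((83+1)/4) = 3^21 mod 83.
Repeated squaring: 3^2≡9, 3^4≡81, 3^8≡4, 3^16≡16 (mod 83).
3^21 = 3^(16+4+1) ≡ 70 (mod 83).
Check: 70² = 4900 ≡ 3 (mod 83). The two roots are 13 and 70.

13, 70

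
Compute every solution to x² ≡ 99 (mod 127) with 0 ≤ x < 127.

Since 127 ≡ 3 (mod 4), a square root of 99 is 99^((127+1)/4) = 99^32 mod 127.
Repeated squaring: 99^2≡22, 99^4≡103, 99^8≡68, 99^16≡52, 99^32≡37 (mod 127).
99^32 = 99^(32) ≡ 37 (mod 127).
Check: 37² = 1369 ≡ 99 (mod 127). The two roots are 37 and 90.

37, 90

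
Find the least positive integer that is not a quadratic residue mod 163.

(2/163) = −1, so 2 is the smallest positive non-residue mod 163.

2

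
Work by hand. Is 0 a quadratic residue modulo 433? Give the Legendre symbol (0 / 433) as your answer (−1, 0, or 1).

0

Top reduces to 0: gcd > 1, so the symbol is 0.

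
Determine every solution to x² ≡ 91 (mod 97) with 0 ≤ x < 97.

24, 73

97 ≡ 1 (mod 4), so we find a root by search.
Trying successive values, 24² = 576 ≡ 91 (mod 97). The other root is 97 − 24 = 73.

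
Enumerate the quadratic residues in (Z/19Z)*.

Square k = 1,…,9 (k and 19−k give the same square):
1²=1, 2²=4, 3²=9, 4²=16, 5²≡6, 6²≡17, 7²≡11, 8²≡7, 9²≡5 (mod 19).
So the quadratic residues mod 19 are {1, 4, 5, 6, 7, 9, 11, 16, 17}.

1 4 5 6 7 9 11 16 17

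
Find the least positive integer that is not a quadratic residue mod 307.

2

(2/307) = −1, so 2 is the smallest positive non-residue mod 307.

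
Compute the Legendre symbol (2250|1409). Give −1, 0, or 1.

1

First reduce: 2250 ≡ 841 (mod 1409).
Reciprocity: 841 ≡ 1 and 1409 ≡ 1 (mod 4), so (841/1409) = +(1409/841).
Reduce top mod 841: now compute (568/841).
Pull out 2^3: since 841 ≡ 1 (mod 8), (2/841) = +1, so (2/841)^3 = +1.
Reciprocity: 71 ≡ 3 and 841 ≡ 1 (mod 4), so (71/841) = +(841/71).
Reduce top mod 71: now compute (60/71).
Pull out 2^2: since 71 ≡ 7 (mod 8), (2/71) = +1, so (2/71)^2 = +1.
Reciprocity: 15 ≡ 3 and 71 ≡ 3 (mod 4), so (15/71) = −(71/15).
Reduce top mod 15: now compute (11/15).
Reciprocity: 11 ≡ 3 and 15 ≡ 3 (mod 4), so (11/15) = −(15/11).
Reduce top mod 11: now compute (4/11).
Pull out 2^2: since 11 ≡ 3 (mod 8), (2/11) = -1, so (2/11)^2 = +1.
Reached (1/11) = 1. Collecting the sign flips along the way, the symbol is +1.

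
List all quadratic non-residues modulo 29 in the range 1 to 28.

Square k = 1,…,14 (k and 29−k give the same square):
1²=1, 2²=4, 3²=9, 4²=16, 5²=25, 6²≡7, 7²≡20, 8²≡6, 9²≡23, 10²≡13, 11²≡5, 12²≡28, 13²≡24, 14²≡22 (mod 29).
The residues are {1, 4, 5, 6, 7, 9, 13, 16, 20, 22, 23, 24, 25, 28}; the non-residues are the remaining 14 nonzero classes.

2, 3, 8, 10, 11, 12, 14, 15, 17, 18, 19, 21, 26, 27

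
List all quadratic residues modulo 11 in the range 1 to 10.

1 3 4 5 9

Square k = 1,…,5 (k and 11−k give the same square):
1²=1, 2²=4, 3²=9, 4²≡5, 5²≡3 (mod 11).
So the quadratic residues mod 11 are {1, 3, 4, 5, 9}.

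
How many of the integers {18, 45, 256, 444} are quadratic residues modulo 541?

2

(18/541) = -1 → non-residue.
(45/541) = +1 → QR.
(256/541) = +1 → QR.
(444/541) = -1 → non-residue.
Total quadratic residues among the 4: 2.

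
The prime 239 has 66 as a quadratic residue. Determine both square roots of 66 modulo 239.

117, 122

Since 239 ≡ 3 (mod 4), a square root of 66 is 66^((239+1)/4) = 66^60 mod 239.
Repeated squaring: 66^2≡54, 66^4≡48, 66^8≡153, 66^16≡226, 66^32≡169 (mod 239).
66^60 = 66^(32+16+8+4) ≡ 122 (mod 239).
Check: 122² = 14884 ≡ 66 (mod 239). The two roots are 117 and 122.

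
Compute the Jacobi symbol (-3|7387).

First reduce: -3 ≡ 7384 (mod 7387).
Pull out 2^3: since 7387 ≡ 3 (mod 8), (2/7387) = -1, so (2/7387)^3 = -1.
Reciprocity: 923 ≡ 3 and 7387 ≡ 3 (mod 4), so (923/7387) = −(7387/923).
Reduce top mod 923: now compute (3/923).
Reciprocity: 3 ≡ 3 and 923 ≡ 3 (mod 4), so (3/923) = −(923/3).
Reduce top mod 3: now compute (2/3).
Pull out 2: since 3 ≡ 3 (mod 8), (2/3) = -1.
Reached (1/3) = 1. Collecting the sign flips along the way, the symbol is +1.

1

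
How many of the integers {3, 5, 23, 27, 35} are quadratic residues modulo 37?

2

(3/37) = +1 → QR.
(5/37) = -1 → non-residue.
(23/37) = -1 → non-residue.
(27/37) = +1 → QR.
(35/37) = -1 → non-residue.
Total quadratic residues among the 5: 2.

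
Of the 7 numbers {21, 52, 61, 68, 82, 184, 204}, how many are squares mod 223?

(21/223) = -1 → non-residue.
(52/223) = -1 → non-residue.
(61/223) = -1 → non-residue.
(68/223) = +1 → QR.
(82/223) = +1 → QR.
(184/223) = -1 → non-residue.
(204/223) = -1 → non-residue.
Total quadratic residues among the 7: 2.

2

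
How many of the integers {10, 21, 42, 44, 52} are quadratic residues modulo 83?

(10/83) = +1 → QR.
(21/83) = +1 → QR.
(42/83) = -1 → non-residue.
(44/83) = +1 → QR.
(52/83) = -1 → non-residue.
Total quadratic residues among the 5: 3.

3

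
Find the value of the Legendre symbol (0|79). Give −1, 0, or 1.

0

Top reduces to 0: gcd > 1, so the symbol is 0.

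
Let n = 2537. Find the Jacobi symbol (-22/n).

-1

First reduce: -22 ≡ 2515 (mod 2537).
Reciprocity: 2515 ≡ 3 and 2537 ≡ 1 (mod 4), so (2515/2537) = +(2537/2515).
Reduce top mod 2515: now compute (22/2515).
Pull out 2: since 2515 ≡ 3 (mod 8), (2/2515) = -1.
Reciprocity: 11 ≡ 3 and 2515 ≡ 3 (mod 4), so (11/2515) = −(2515/11).
Reduce top mod 11: now compute (7/11).
Reciprocity: 7 ≡ 3 and 11 ≡ 3 (mod 4), so (7/11) = −(11/7).
Reduce top mod 7: now compute (4/7).
Pull out 2^2: since 7 ≡ 7 (mod 8), (2/7) = +1, so (2/7)^2 = +1.
Reached (1/7) = 1. Collecting the sign flips along the way, the symbol is -1.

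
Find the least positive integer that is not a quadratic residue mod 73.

5

(2/73) = +1, so 2 is a residue.
(3/73) = +1, so 3 is a residue.
(4/73) = +1, so 4 is a residue.
(5/73) = −1, so 5 is the smallest positive non-residue mod 73.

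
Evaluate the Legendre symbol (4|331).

1

Euler's criterion: (4/331) ≡ 4^165 (mod 331).
4^2 ≡ 16 (mod 331)
4^4 ≡ 256 (mod 331)
4^8 ≡ 329 (mod 331)
4^16 ≡ 4 (mod 331)
4^32 ≡ 16 (mod 331)
4^64 ≡ 256 (mod 331)
4^128 ≡ 329 (mod 331)
4^165 = 4^(128+32+4+1) ≡ 1 (mod 331).
Result is 1, so (4/331) = 1.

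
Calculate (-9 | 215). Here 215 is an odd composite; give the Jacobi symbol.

-1

First reduce: -9 ≡ 206 (mod 215).
Pull out 2: since 215 ≡ 7 (mod 8), (2/215) = +1.
Reciprocity: 103 ≡ 3 and 215 ≡ 3 (mod 4), so (103/215) = −(215/103).
Reduce top mod 103: now compute (9/103).
Reciprocity: 9 ≡ 1 and 103 ≡ 3 (mod 4), so (9/103) = +(103/9).
Reduce top mod 9: now compute (4/9).
Pull out 2^2: since 9 ≡ 1 (mod 8), (2/9) = +1, so (2/9)^2 = +1.
Reached (1/9) = 1. Collecting the sign flips along the way, the symbol is -1.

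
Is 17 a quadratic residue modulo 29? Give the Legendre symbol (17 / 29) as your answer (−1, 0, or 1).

Reciprocity: 17 ≡ 1 and 29 ≡ 1 (mod 4), so (17/29) = +(29/17).
Reduce top mod 17: now compute (12/17).
Pull out 2^2: since 17 ≡ 1 (mod 8), (2/17) = +1, so (2/17)^2 = +1.
Reciprocity: 3 ≡ 3 and 17 ≡ 1 (mod 4), so (3/17) = +(17/3).
Reduce top mod 3: now compute (2/3).
Pull out 2: since 3 ≡ 3 (mod 8), (2/3) = -1.
Reached (1/3) = 1. Collecting the sign flips along the way, the symbol is -1.

-1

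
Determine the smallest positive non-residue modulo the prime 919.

3

(2/919) = +1, so 2 is a residue.
(3/919) = −1, so 3 is the smallest positive non-residue mod 919.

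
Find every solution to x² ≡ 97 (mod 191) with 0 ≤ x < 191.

80, 111

Since 191 ≡ 3 (mod 4), a square root of 97 is 97^((191+1)/4) = 97^48 mod 191.
Repeated squaring: 97^2≡50, 97^4≡17, 97^8≡98, 97^16≡54, 97^32≡51 (mod 191).
97^48 = 97^(32+16) ≡ 80 (mod 191).
Check: 80² = 6400 ≡ 97 (mod 191). The two roots are 80 and 111.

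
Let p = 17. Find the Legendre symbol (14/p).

-1

Pull out 2: since 17 ≡ 1 (mod 8), (2/17) = +1.
Reciprocity: 7 ≡ 3 and 17 ≡ 1 (mod 4), so (7/17) = +(17/7).
Reduce top mod 7: now compute (3/7).
Reciprocity: 3 ≡ 3 and 7 ≡ 3 (mod 4), so (3/7) = −(7/3).
Reduce top mod 3: now compute (1/3).
Reached (1/3) = 1. Collecting the sign flips along the way, the symbol is -1.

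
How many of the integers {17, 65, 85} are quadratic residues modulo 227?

(17/227) = -1 → non-residue.
(65/227) = +1 → QR.
(85/227) = +1 → QR.
Total quadratic residues among the 3: 2.

2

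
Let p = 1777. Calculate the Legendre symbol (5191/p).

1

First reduce: 5191 ≡ 1637 (mod 1777).
Reciprocity: 1637 ≡ 1 and 1777 ≡ 1 (mod 4), so (1637/1777) = +(1777/1637).
Reduce top mod 1637: now compute (140/1637).
Pull out 2^2: since 1637 ≡ 5 (mod 8), (2/1637) = -1, so (2/1637)^2 = +1.
Reciprocity: 35 ≡ 3 and 1637 ≡ 1 (mod 4), so (35/1637) = +(1637/35).
Reduce top mod 35: now compute (27/35).
Reciprocity: 27 ≡ 3 and 35 ≡ 3 (mod 4), so (27/35) = −(35/27).
Reduce top mod 27: now compute (8/27).
Pull out 2^3: since 27 ≡ 3 (mod 8), (2/27) = -1, so (2/27)^3 = -1.
Reached (1/27) = 1. Collecting the sign flips along the way, the symbol is +1.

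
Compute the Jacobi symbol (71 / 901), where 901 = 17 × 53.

1

Reciprocity: 71 ≡ 3 and 901 ≡ 1 (mod 4), so (71/901) = +(901/71).
Reduce top mod 71: now compute (49/71).
Reciprocity: 49 ≡ 1 and 71 ≡ 3 (mod 4), so (49/71) = +(71/49).
Reduce top mod 49: now compute (22/49).
Pull out 2: since 49 ≡ 1 (mod 8), (2/49) = +1.
Reciprocity: 11 ≡ 3 and 49 ≡ 1 (mod 4), so (11/49) = +(49/11).
Reduce top mod 11: now compute (5/11).
Reciprocity: 5 ≡ 1 and 11 ≡ 3 (mod 4), so (5/11) = +(11/5).
Reduce top mod 5: now compute (1/5).
Reached (1/5) = 1. Collecting the sign flips along the way, the symbol is +1.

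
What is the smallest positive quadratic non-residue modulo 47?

(2/47) = +1, so 2 is a residue.
(3/47) = +1, so 3 is a residue.
(4/47) = +1, so 4 is a residue.
(5/47) = −1, so 5 is the smallest positive non-residue mod 47.

5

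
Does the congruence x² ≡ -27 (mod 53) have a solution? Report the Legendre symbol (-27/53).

-1

Euler's criterion: (-27/53) ≡ 26^26 (mod 53).
26^2 ≡ 40 (mod 53)
26^4 ≡ 10 (mod 53)
26^8 ≡ 47 (mod 53)
26^16 ≡ 36 (mod 53)
26^26 = 26^(16+8+2) ≡ 52 (mod 53).
Result is 52 ≡ −1, so (-27/53) = −1.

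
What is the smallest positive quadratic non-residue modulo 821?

(2/821) = −1, so 2 is the smallest positive non-residue mod 821.

2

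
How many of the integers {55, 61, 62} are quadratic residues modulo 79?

(55/79) = +1 → QR.
(61/79) = -1 → non-residue.
(62/79) = +1 → QR.
Total quadratic residues among the 3: 2.

2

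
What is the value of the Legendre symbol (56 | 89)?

-1

Pull out 2^3: since 89 ≡ 1 (mod 8), (2/89) = +1, so (2/89)^3 = +1.
Reciprocity: 7 ≡ 3 and 89 ≡ 1 (mod 4), so (7/89) = +(89/7).
Reduce top mod 7: now compute (5/7).
Reciprocity: 5 ≡ 1 and 7 ≡ 3 (mod 4), so (5/7) = +(7/5).
Reduce top mod 5: now compute (2/5).
Pull out 2: since 5 ≡ 5 (mod 8), (2/5) = -1.
Reached (1/5) = 1. Collecting the sign flips along the way, the symbol is -1.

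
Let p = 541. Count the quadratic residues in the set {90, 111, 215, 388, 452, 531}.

1

(90/541) = -1 → non-residue.
(111/541) = -1 → non-residue.
(215/541) = +1 → QR.
(388/541) = -1 → non-residue.
(452/541) = -1 → non-residue.
(531/541) = -1 → non-residue.
Total quadratic residues among the 6: 1.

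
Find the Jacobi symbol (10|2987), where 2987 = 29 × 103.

1

Pull out 2: since 2987 ≡ 3 (mod 8), (2/2987) = -1.
Reciprocity: 5 ≡ 1 and 2987 ≡ 3 (mod 4), so (5/2987) = +(2987/5).
Reduce top mod 5: now compute (2/5).
Pull out 2: since 5 ≡ 5 (mod 8), (2/5) = -1.
Reached (1/5) = 1. Collecting the sign flips along the way, the symbol is +1.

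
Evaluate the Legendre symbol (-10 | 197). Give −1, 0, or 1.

1

Euler's criterion: (-10/197) ≡ 187^98 (mod 197).
187^2 ≡ 100 (mod 197)
187^4 ≡ 150 (mod 197)
187^8 ≡ 42 (mod 197)
187^16 ≡ 188 (mod 197)
187^32 ≡ 81 (mod 197)
187^64 ≡ 60 (mod 197)
187^98 = 187^(64+32+2) ≡ 1 (mod 197).
Result is 1, so (-10/197) = 1.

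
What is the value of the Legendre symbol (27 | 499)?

Euler's criterion: (27/499) ≡ 27^249 (mod 499).
27^2 ≡ 230 (mod 499)
27^4 ≡ 6 (mod 499)
27^8 ≡ 36 (mod 499)
27^16 ≡ 298 (mod 499)
27^32 ≡ 481 (mod 499)
27^64 ≡ 324 (mod 499)
27^128 ≡ 186 (mod 499)
27^249 = 27^(128+64+32+16+8+1) ≡ 498 (mod 499).
Result is 498 ≡ −1, so (27/499) = −1.

-1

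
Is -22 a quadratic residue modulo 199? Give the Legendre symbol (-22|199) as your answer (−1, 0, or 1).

Euler's criterion: (-22/199) ≡ 177^99 (mod 199).
177^2 ≡ 86 (mod 199)
177^4 ≡ 33 (mod 199)
177^8 ≡ 94 (mod 199)
177^16 ≡ 80 (mod 199)
177^32 ≡ 32 (mod 199)
177^64 ≡ 29 (mod 199)
177^99 = 177^(64+32+2+1) ≡ 1 (mod 199).
Result is 1, so (-22/199) = 1.

1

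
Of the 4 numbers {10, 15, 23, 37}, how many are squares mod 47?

1

(10/47) = -1 → non-residue.
(15/47) = -1 → non-residue.
(23/47) = -1 → non-residue.
(37/47) = +1 → QR.
Total quadratic residues among the 4: 1.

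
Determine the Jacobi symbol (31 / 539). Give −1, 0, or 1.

1

Reciprocity: 31 ≡ 3 and 539 ≡ 3 (mod 4), so (31/539) = −(539/31).
Reduce top mod 31: now compute (12/31).
Pull out 2^2: since 31 ≡ 7 (mod 8), (2/31) = +1, so (2/31)^2 = +1.
Reciprocity: 3 ≡ 3 and 31 ≡ 3 (mod 4), so (3/31) = −(31/3).
Reduce top mod 3: now compute (1/3).
Reached (1/3) = 1. Collecting the sign flips along the way, the symbol is +1.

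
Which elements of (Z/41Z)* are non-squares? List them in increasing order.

3 6 7 11 12 13 14 15 17 19 22 24 26 27 28 29 30 34 35 38

Square k = 1,…,20 (k and 41−k give the same square):
1²=1, 2²=4, 3²=9, 4²=16, 5²=25, 6²=36, 7²≡8, 8²≡23, 9²≡40, 10²≡18, 11²≡39, 12²≡21, 13²≡5, 14²≡32, 15²≡20, 16²≡10, 17²≡2, 18²≡37, 19²≡33, 20²≡31 (mod 41).
The residues are {1, 2, 4, 5, 8, 9, 10, 16, 18, 20, 21, 23, 25, 31, 32, 33, 36, 37, 39, 40}; the non-residues are the remaining 20 nonzero classes.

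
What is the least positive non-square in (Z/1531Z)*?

2

(2/1531) = −1, so 2 is the smallest positive non-residue mod 1531.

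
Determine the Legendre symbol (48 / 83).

1

Pull out 2^4: since 83 ≡ 3 (mod 8), (2/83) = -1, so (2/83)^4 = +1.
Reciprocity: 3 ≡ 3 and 83 ≡ 3 (mod 4), so (3/83) = −(83/3).
Reduce top mod 3: now compute (2/3).
Pull out 2: since 3 ≡ 3 (mod 8), (2/3) = -1.
Reached (1/3) = 1. Collecting the sign flips along the way, the symbol is +1.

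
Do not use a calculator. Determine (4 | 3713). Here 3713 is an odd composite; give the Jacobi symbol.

1

Pull out 2^2: since 3713 ≡ 1 (mod 8), (2/3713) = +1, so (2/3713)^2 = +1.
Reached (1/3713) = 1. Collecting the sign flips along the way, the symbol is +1.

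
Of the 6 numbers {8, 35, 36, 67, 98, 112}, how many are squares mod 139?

4

(8/139) = -1 → non-residue.
(35/139) = +1 → QR.
(36/139) = +1 → QR.
(67/139) = +1 → QR.
(98/139) = -1 → non-residue.
(112/139) = +1 → QR.
Total quadratic residues among the 6: 4.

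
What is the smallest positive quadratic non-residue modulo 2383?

(2/2383) = +1, so 2 is a residue.
(3/2383) = −1, so 3 is the smallest positive non-residue mod 2383.

3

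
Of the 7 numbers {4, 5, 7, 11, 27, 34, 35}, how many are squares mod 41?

2

(4/41) = +1 → QR.
(5/41) = +1 → QR.
(7/41) = -1 → non-residue.
(11/41) = -1 → non-residue.
(27/41) = -1 → non-residue.
(34/41) = -1 → non-residue.
(35/41) = -1 → non-residue.
Total quadratic residues among the 7: 2.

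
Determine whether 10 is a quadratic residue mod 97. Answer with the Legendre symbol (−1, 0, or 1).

-1

Pull out 2: since 97 ≡ 1 (mod 8), (2/97) = +1.
Reciprocity: 5 ≡ 1 and 97 ≡ 1 (mod 4), so (5/97) = +(97/5).
Reduce top mod 5: now compute (2/5).
Pull out 2: since 5 ≡ 5 (mod 8), (2/5) = -1.
Reached (1/5) = 1. Collecting the sign flips along the way, the symbol is -1.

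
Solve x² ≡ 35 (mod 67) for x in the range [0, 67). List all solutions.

Since 67 ≡ 3 (mod 4), a square root of 35 is 35^((67+1)/4) = 35^17 mod 67.
Repeated squaring: 35^2≡19, 35^4≡26, 35^8≡6, 35^16≡36 (mod 67).
35^17 = 35^(16+1) ≡ 54 (mod 67).
Check: 54² = 2916 ≡ 35 (mod 67). The two roots are 13 and 54.

13, 54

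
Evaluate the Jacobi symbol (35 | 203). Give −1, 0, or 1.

0

Reciprocity: 35 ≡ 3 and 203 ≡ 3 (mod 4), so (35/203) = −(203/35).
Reduce top mod 35: now compute (28/35).
Pull out 2^2: since 35 ≡ 3 (mod 8), (2/35) = -1, so (2/35)^2 = +1.
Reciprocity: 7 ≡ 3 and 35 ≡ 3 (mod 4), so (7/35) = −(35/7).
Reduce top mod 7: now compute (0/7).
Top reduces to 0: gcd > 1, so the symbol is 0.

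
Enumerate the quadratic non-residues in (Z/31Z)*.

Square k = 1,…,15 (k and 31−k give the same square):
1²=1, 2²=4, 3²=9, 4²=16, 5²=25, 6²≡5, 7²≡18, 8²≡2, 9²≡19, 10²≡7, 11²≡28, 12²≡20, 13²≡14, 14²≡10, 15²≡8 (mod 31).
The residues are {1, 2, 4, 5, 7, 8, 9, 10, 14, 16, 18, 19, 20, 25, 28}; the non-residues are the remaining 15 nonzero classes.

3 6 11 12 13 15 17 21 22 23 24 26 27 29 30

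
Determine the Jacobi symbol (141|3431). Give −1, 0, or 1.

Reciprocity: 141 ≡ 1 and 3431 ≡ 3 (mod 4), so (141/3431) = +(3431/141).
Reduce top mod 141: now compute (47/141).
Reciprocity: 47 ≡ 3 and 141 ≡ 1 (mod 4), so (47/141) = +(141/47).
Reduce top mod 47: now compute (0/47).
Top reduces to 0: gcd > 1, so the symbol is 0.

0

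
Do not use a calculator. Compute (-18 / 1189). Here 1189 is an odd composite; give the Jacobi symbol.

-1

First reduce: -18 ≡ 1171 (mod 1189).
Reciprocity: 1171 ≡ 3 and 1189 ≡ 1 (mod 4), so (1171/1189) = +(1189/1171).
Reduce top mod 1171: now compute (18/1171).
Pull out 2: since 1171 ≡ 3 (mod 8), (2/1171) = -1.
Reciprocity: 9 ≡ 1 and 1171 ≡ 3 (mod 4), so (9/1171) = +(1171/9).
Reduce top mod 9: now compute (1/9).
Reached (1/9) = 1. Collecting the sign flips along the way, the symbol is -1.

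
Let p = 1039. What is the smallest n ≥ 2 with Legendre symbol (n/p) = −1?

3

(2/1039) = +1, so 2 is a residue.
(3/1039) = −1, so 3 is the smallest positive non-residue mod 1039.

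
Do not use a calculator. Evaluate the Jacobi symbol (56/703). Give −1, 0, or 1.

1

Pull out 2^3: since 703 ≡ 7 (mod 8), (2/703) = +1, so (2/703)^3 = +1.
Reciprocity: 7 ≡ 3 and 703 ≡ 3 (mod 4), so (7/703) = −(703/7).
Reduce top mod 7: now compute (3/7).
Reciprocity: 3 ≡ 3 and 7 ≡ 3 (mod 4), so (3/7) = −(7/3).
Reduce top mod 3: now compute (1/3).
Reached (1/3) = 1. Collecting the sign flips along the way, the symbol is +1.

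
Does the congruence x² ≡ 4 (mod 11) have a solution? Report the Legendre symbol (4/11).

1

Euler's criterion: (4/11) ≡ 4^5 (mod 11).
4^2 ≡ 5 (mod 11)
4^4 ≡ 3 (mod 11)
4^5 = 4^(4+1) ≡ 1 (mod 11).
Result is 1, so (4/11) = 1.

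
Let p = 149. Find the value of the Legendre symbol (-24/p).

1

First reduce: -24 ≡ 125 (mod 149).
Reciprocity: 125 ≡ 1 and 149 ≡ 1 (mod 4), so (125/149) = +(149/125).
Reduce top mod 125: now compute (24/125).
Pull out 2^3: since 125 ≡ 5 (mod 8), (2/125) = -1, so (2/125)^3 = -1.
Reciprocity: 3 ≡ 3 and 125 ≡ 1 (mod 4), so (3/125) = +(125/3).
Reduce top mod 3: now compute (2/3).
Pull out 2: since 3 ≡ 3 (mod 8), (2/3) = -1.
Reached (1/3) = 1. Collecting the sign flips along the way, the symbol is +1.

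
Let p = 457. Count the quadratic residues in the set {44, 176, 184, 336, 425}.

(44/457) = -1 → non-residue.
(176/457) = -1 → non-residue.
(184/457) = -1 → non-residue.
(336/457) = +1 → QR.
(425/457) = +1 → QR.
Total quadratic residues among the 5: 2.

2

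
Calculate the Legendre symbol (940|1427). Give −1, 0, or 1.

Pull out 2^2: since 1427 ≡ 3 (mod 8), (2/1427) = -1, so (2/1427)^2 = +1.
Reciprocity: 235 ≡ 3 and 1427 ≡ 3 (mod 4), so (235/1427) = −(1427/235).
Reduce top mod 235: now compute (17/235).
Reciprocity: 17 ≡ 1 and 235 ≡ 3 (mod 4), so (17/235) = +(235/17).
Reduce top mod 17: now compute (14/17).
Pull out 2: since 17 ≡ 1 (mod 8), (2/17) = +1.
Reciprocity: 7 ≡ 3 and 17 ≡ 1 (mod 4), so (7/17) = +(17/7).
Reduce top mod 7: now compute (3/7).
Reciprocity: 3 ≡ 3 and 7 ≡ 3 (mod 4), so (3/7) = −(7/3).
Reduce top mod 3: now compute (1/3).
Reached (1/3) = 1. Collecting the sign flips along the way, the symbol is +1.

1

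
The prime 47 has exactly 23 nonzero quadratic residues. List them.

1 2 3 4 6 7 8 9 12 14 16 17 18 21 24 25 27 28 32 34 36 37 42

Square k = 1,…,23 (k and 47−k give the same square):
1²=1, 2²=4, 3²=9, 4²=16, 5²=25, 6²=36, 7²≡2, 8²≡17, 9²≡34, 10²≡6, 11²≡27, 12²≡3, 13²≡28, 14²≡8, 15²≡37, 16²≡21, 17²≡7, 18²≡42, 19²≡32, 20²≡24, 21²≡18, 22²≡14, 23²≡12 (mod 47).
So the quadratic residues mod 47 are {1, 2, 3, 4, 6, 7, 8, 9, 12, 14, 16, 17, 18, 21, 24, 25, 27, 28, 32, 34, 36, 37, 42}.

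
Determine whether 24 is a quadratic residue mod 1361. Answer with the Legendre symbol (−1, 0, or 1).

-1

Pull out 2^3: since 1361 ≡ 1 (mod 8), (2/1361) = +1, so (2/1361)^3 = +1.
Reciprocity: 3 ≡ 3 and 1361 ≡ 1 (mod 4), so (3/1361) = +(1361/3).
Reduce top mod 3: now compute (2/3).
Pull out 2: since 3 ≡ 3 (mod 8), (2/3) = -1.
Reached (1/3) = 1. Collecting the sign flips along the way, the symbol is -1.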